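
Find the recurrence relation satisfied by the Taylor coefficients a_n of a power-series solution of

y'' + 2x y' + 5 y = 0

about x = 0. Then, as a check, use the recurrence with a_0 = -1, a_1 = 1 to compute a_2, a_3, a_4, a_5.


Substitute y = sum_n a_n x^n.
y''(x) has coefficient (n+2)(n+1) a_{n+2} at x^n;
2 x y'(x) has coefficient 2 n a_n at x^n (shift);
5 y(x) has coefficient 5 a_n at x^n.
Matching x^n: (n+2)(n+1) a_{n+2} + (2n + 5) a_n = 0.
Thus a_{n+2} = (-2n - 5) / ((n+1)(n+2)) * a_n.

Check with a_0 = -1, a_1 = 1 (apply the recurrence for n = 0, 1, 2, 3): a_0 = -1, a_1 = 1, a_2 = 5/2, a_3 = -7/6, a_4 = -15/8, a_5 = 77/120.

a_(n+2) = (-2n - 5) / ((n+1)(n+2)) * a_n; check: a_0 = -1, a_1 = 1, a_2 = 5/2, a_3 = -7/6, a_4 = -15/8, a_5 = 77/120


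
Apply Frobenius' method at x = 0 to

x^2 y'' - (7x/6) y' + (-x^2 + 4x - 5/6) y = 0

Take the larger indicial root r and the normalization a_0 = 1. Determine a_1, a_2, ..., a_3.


Write in Frobenius form y'' + (p(x)/x) y' + (q(x)/x^2) y = 0:
  p(x) = -7/6,  q(x) = -x^2 + 4x - 5/6.
Indicial equation: r(r-1) + (-7/6) r + (-5/6) = 0 -> roots r_1 = 5/2, r_2 = -1/3.
Take r = r_1 = 5/2. Let y(x) = x^r sum_{n>=0} a_n x^n with a_0 = 1.
Substitute y = x^r sum a_n x^n and match x^{r+n}. The recurrence is
  D(n) a_n + 4 a_{n-1} - 1 a_{n-2} = 0,  where D(n) = (r+n)(r+n-1) + (-7/6)(r+n) + (-5/6).
  a_n = [-4 a_{n-1} + 1 a_{n-2}] / D(n).
Since the indicial polynomial factors as (r - r_1)(r - r_2), D(n) = (r_1 + n - r_1)(r_1 + n - r_2) = n(n + 17/6).
Evaluating step by step (a_0 = 1):
  n = 1: D(1) = 1(1 + 17/6) = 23/6; numerator = -4(1) = -4; a_1 = (-4)/(23/6) = -24/23
  n = 2: D(2) = 2(2 + 17/6) = 29/3; numerator = -4(-24/23) + 1(1) = 119/23; a_2 = (119/23)/(29/3) = 357/667
  n = 3: D(3) = 3(3 + 17/6) = 35/2; numerator = -4(357/667) + 1(-24/23) = -2124/667; a_3 = (-2124/667)/(35/2) = -4248/23345

r = 5/2; a_0 = 1; a_1 = -24/23; a_2 = 357/667; a_3 = -4248/23345


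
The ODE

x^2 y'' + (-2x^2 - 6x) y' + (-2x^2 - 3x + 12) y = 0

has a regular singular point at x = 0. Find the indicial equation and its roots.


Divide by x^2 to reach normal form y'' + P_1(x) y' + P_2(x) y = 0 with P_1(x) = -2 - 6/x and P_2(x) = -2 - 3/x + 12/x^2.
x = 0 is a singular point because the y'-coefficient -2 - 6/x has a pole at x = 0 and the y-coefficient -2 - 3/x + 12/x^2 has a pole at x = 0.
It is a regular singular point because x P_1(x) = p(x) = -2x - 6 and x^2 P_2(x) = q(x) = -2x^2 - 3x + 12 are polynomials, hence analytic at x = 0.
p(0) = -6,  q(0) = 12.
Indicial equation: r(r-1) + p(0) r + q(0) = 0, i.e. r^2 + (p(0) - 1) r + q(0) = 0, i.e. r^2 - 7 r + 12 = 0.
Discriminant: (-7)^2 - 4(12) = 1, so r = (7 ± 1)/2.
Solving: r_1 = 4, r_2 = 3.

indicial: r^2 - 7 r + 12 = 0; roots r_1 = 4, r_2 = 3


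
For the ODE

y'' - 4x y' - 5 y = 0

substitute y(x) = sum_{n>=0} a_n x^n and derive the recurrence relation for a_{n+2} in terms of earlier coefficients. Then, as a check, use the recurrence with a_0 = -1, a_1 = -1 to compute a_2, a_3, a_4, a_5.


Substitute y = sum_n a_n x^n.
y''(x) has coefficient (n+2)(n+1) a_{n+2} at x^n;
-4 x y'(x) has coefficient -4 n a_n at x^n (shift);
-5 y(x) has coefficient -5 a_n at x^n.
Matching x^n: (n+2)(n+1) a_{n+2} + (-4n - 5) a_n = 0.
Thus a_{n+2} = (4n + 5) / ((n+1)(n+2)) * a_n.

Check with a_0 = -1, a_1 = -1 (apply the recurrence for n = 0, 1, 2, 3): a_0 = -1, a_1 = -1, a_2 = -5/2, a_3 = -3/2, a_4 = -65/24, a_5 = -51/40.

a_(n+2) = (4n + 5) / ((n+1)(n+2)) * a_n; check: a_0 = -1, a_1 = -1, a_2 = -5/2, a_3 = -3/2, a_4 = -65/24, a_5 = -51/40


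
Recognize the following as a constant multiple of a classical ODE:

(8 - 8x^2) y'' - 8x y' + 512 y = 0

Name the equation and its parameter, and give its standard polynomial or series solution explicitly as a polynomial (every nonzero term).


All three coefficients share the factor 8; dividing through by 8 gives  (1 - x^2) y'' - x y' + 64 y = 0.
This matches the Chebyshev equation (1 - x^2) y'' - x y' + n^2 y = 0 (note the -x y' term, not -2x y') with n^2 = 64, so n = 8; the polynomial solution is T_8(x).
With y = sum_k a_k x^k, matching x^k gives (k+2)(k+1) a_{k+2} = (k^2 - n^2) a_k = (k - 8)(k + 8) a_k. The right side vanishes at k = 8, so the series with the parity of 8 terminates at degree 8.
Standard normalization: leading coefficient of T_n is 2^(n-1), so a_8 = 2^7 = 128. Work downward with a_k = (k+1)(k+2) a_{k+2} / ((k - 8)(k + 8)):
  a_6 = (7)(8)(128) / ((6 - 8)(6 + 8)) = 7168/(-28) = -256
  a_4 = (5)(6)(-256) / ((4 - 8)(4 + 8)) = -7680/(-48) = 160
  a_2 = (3)(4)(160) / ((2 - 8)(2 + 8)) = 1920/(-60) = -32
  a_0 = (1)(2)(-32) / ((0 - 8)(0 + 8)) = -64/(-64) = 1
Hence T_8(x) = 128 x^8 - 256 x^6 + 160 x^4 - 32 x^2 + 1.

T_8(x); series = 128 x^8 - 256 x^6 + 160 x^4 - 32 x^2 + 1


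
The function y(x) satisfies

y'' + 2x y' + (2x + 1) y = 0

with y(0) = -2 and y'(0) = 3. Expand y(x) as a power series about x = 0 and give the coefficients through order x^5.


Ansatz: y(x) = sum_{n>=0} a_n x^n, so y'(x) = sum_{n>=1} n a_n x^(n-1) and y''(x) = sum_{n>=2} n(n-1) a_n x^(n-2).
Substitute into P(x) y'' + Q(x) y' + R(x) y = 0 with P(x) = 1, Q(x) = 2x, R(x) = 2x + 1, and match powers of x.
Initial conditions: a_0 = -2, a_1 = 3.
Setting the coefficient of each power of x to zero and solving order by order (substituting the coefficients already found):
  x^0: 2 a_2 + a_0 = 0  ->  2 a_2 = -a_0 = 2  ->  a_2 = 1
  x^1: 6 a_3 + 3 a_1 + 2 a_0 = 0  ->  6 a_3 = -3 a_1 - 2 a_0 = -5  ->  a_3 = -5/6
  x^2: 12 a_4 + 5 a_2 + 2 a_1 = 0  ->  12 a_4 = -5 a_2 - 2 a_1 = -11  ->  a_4 = -11/12
  x^3: 20 a_5 + 7 a_3 + 2 a_2 = 0  ->  20 a_5 = -7 a_3 - 2 a_2 = 23/6  ->  a_5 = 23/120
Truncated series: y(x) = -2 + 3 x + x^2 - (5/6) x^3 - (11/12) x^4 + (23/120) x^5 + O(x^6).

a_0 = -2; a_1 = 3; a_2 = 1; a_3 = -5/6; a_4 = -11/12; a_5 = 23/120


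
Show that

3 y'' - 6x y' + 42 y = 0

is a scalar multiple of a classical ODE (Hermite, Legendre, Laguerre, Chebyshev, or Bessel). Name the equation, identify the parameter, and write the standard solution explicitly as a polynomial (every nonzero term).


All three coefficients share the factor 3; dividing through by 3 gives  y'' - 2x y' + 14 y = 0.
This matches the Hermite equation y'' - 2x y' + 2n y = 0 with 2n = 14, so n = 7; the polynomial solution is H_7(x).
With y = sum_k a_k x^k, matching x^k gives (k+2)(k+1) a_{k+2} = 2(k - n) a_k = 2(k - 7) a_k. The right side vanishes at k = 7, so the series with the parity of 7 terminates at degree 7.
Standard normalization: leading coefficient of H_n is 2^n, so a_7 = 2^7 = 128. Work downward with a_k = (k+1)(k+2) a_{k+2} / (2(k - n)):
  a_5 = (6)(7)(128) / (2(5 - 7)) = 5376/(-4) = -1344
  a_3 = (4)(5)(-1344) / (2(3 - 7)) = -26880/(-8) = 3360
  a_1 = (2)(3)(3360) / (2(1 - 7)) = 20160/(-12) = -1680
Hence H_7(x) = 128 x^7 - 1344 x^5 + 3360 x^3 - 1680 x.

H_7(x); series = 128 x^7 - 1344 x^5 + 3360 x^3 - 1680 x


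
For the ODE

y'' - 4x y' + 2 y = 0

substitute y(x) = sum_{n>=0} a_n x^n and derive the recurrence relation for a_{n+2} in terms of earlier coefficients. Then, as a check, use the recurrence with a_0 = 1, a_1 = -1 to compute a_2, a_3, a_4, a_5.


Substitute y = sum_n a_n x^n.
y''(x) has coefficient (n+2)(n+1) a_{n+2} at x^n;
-4 x y'(x) has coefficient -4 n a_n at x^n (shift);
2 y(x) has coefficient 2 a_n at x^n.
Matching x^n: (n+2)(n+1) a_{n+2} + (-4n + 2) a_n = 0.
Thus a_{n+2} = (4n - 2) / ((n+1)(n+2)) * a_n.

Check with a_0 = 1, a_1 = -1 (apply the recurrence for n = 0, 1, 2, 3): a_0 = 1, a_1 = -1, a_2 = -1, a_3 = -1/3, a_4 = -1/2, a_5 = -1/6.

a_(n+2) = (4n - 2) / ((n+1)(n+2)) * a_n; check: a_0 = 1, a_1 = -1, a_2 = -1, a_3 = -1/3, a_4 = -1/2, a_5 = -1/6


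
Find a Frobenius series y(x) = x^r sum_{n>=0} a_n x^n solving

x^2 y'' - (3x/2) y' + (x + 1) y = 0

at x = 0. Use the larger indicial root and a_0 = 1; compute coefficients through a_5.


Write in Frobenius form y'' + (p(x)/x) y' + (q(x)/x^2) y = 0:
  p(x) = -3/2,  q(x) = x + 1.
Indicial equation: r(r-1) + (-3/2) r + (1) = 0 -> roots r_1 = 2, r_2 = 1/2.
Take r = r_1 = 2. Let y(x) = x^r sum_{n>=0} a_n x^n with a_0 = 1.
Substitute y = x^r sum a_n x^n and match x^{r+n}. The recurrence is
  D(n) a_n + 1 a_{n-1} = 0,  where D(n) = (r+n)(r+n-1) + (-3/2)(r+n) + (1).
  a_n = -1 / D(n) * a_{n-1}.
Since the indicial polynomial factors as (r - r_1)(r - r_2), D(n) = (r_1 + n - r_1)(r_1 + n - r_2) = n(n + 3/2).
Evaluating step by step (a_0 = 1):
  n = 1: D(1) = 1(1 + 3/2) = 5/2; numerator = -1(1) = -1; a_1 = (-1)/(5/2) = -2/5
  n = 2: D(2) = 2(2 + 3/2) = 7; numerator = -1(-2/5) = 2/5; a_2 = (2/5)/(7) = 2/35
  n = 3: D(3) = 3(3 + 3/2) = 27/2; numerator = -1(2/35) = -2/35; a_3 = (-2/35)/(27/2) = -4/945
  n = 4: D(4) = 4(4 + 3/2) = 22; numerator = -1(-4/945) = 4/945; a_4 = (4/945)/(22) = 2/10395
  n = 5: D(5) = 5(5 + 3/2) = 65/2; numerator = -1(2/10395) = -2/10395; a_5 = (-2/10395)/(65/2) = -4/675675

r = 2; a_0 = 1; a_1 = -2/5; a_2 = 2/35; a_3 = -4/945; a_4 = 2/10395; a_5 = -4/675675


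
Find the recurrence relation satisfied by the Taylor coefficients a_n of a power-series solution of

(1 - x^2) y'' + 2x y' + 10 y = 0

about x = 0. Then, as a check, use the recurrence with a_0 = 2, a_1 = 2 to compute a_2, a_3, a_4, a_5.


Substitute y = sum_n a_n x^n.
(1 - 1 x^2) y'' contributes (n+2)(n+1) a_{n+2} - n(n-1) a_n at x^n.
2 x y'(x) contributes 2 n a_n at x^n.
10 y(x) contributes 10 a_n at x^n.
Matching x^n: (n+2)(n+1) a_{n+2} + (-n(n-1) + 2 n + 10) a_n = 0.
Thus a_{n+2} = (n(n-1) - 2 n - 10) / ((n+1)(n+2)) * a_n.

Check with a_0 = 2, a_1 = 2 (apply the recurrence for n = 0, 1, 2, 3): a_0 = 2, a_1 = 2, a_2 = -10, a_3 = -4, a_4 = 10, a_5 = 2.

a_(n+2) = (n(n-1) - 2 n - 10) / ((n+1)(n+2)) * a_n; check: a_0 = 2, a_1 = 2, a_2 = -10, a_3 = -4, a_4 = 10, a_5 = 2


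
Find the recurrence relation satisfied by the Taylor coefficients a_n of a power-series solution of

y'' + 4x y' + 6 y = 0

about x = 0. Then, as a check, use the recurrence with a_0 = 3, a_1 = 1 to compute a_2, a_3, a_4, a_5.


Substitute y = sum_n a_n x^n.
y''(x) has coefficient (n+2)(n+1) a_{n+2} at x^n;
4 x y'(x) has coefficient 4 n a_n at x^n (shift);
6 y(x) has coefficient 6 a_n at x^n.
Matching x^n: (n+2)(n+1) a_{n+2} + (4n + 6) a_n = 0.
Thus a_{n+2} = (-4n - 6) / ((n+1)(n+2)) * a_n.

Check with a_0 = 3, a_1 = 1 (apply the recurrence for n = 0, 1, 2, 3): a_0 = 3, a_1 = 1, a_2 = -9, a_3 = -5/3, a_4 = 21/2, a_5 = 3/2.

a_(n+2) = (-4n - 6) / ((n+1)(n+2)) * a_n; check: a_0 = 3, a_1 = 1, a_2 = -9, a_3 = -5/3, a_4 = 21/2, a_5 = 3/2


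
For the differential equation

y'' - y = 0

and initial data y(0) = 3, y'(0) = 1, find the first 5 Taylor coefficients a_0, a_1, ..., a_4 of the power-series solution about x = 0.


Ansatz: y(x) = sum_{n>=0} a_n x^n, so y'(x) = sum_{n>=1} n a_n x^(n-1) and y''(x) = sum_{n>=2} n(n-1) a_n x^(n-2).
Substitute into P(x) y'' + Q(x) y' + R(x) y = 0 with P(x) = 1, Q(x) = 0, R(x) = -1, and match powers of x.
Initial conditions: a_0 = 3, a_1 = 1.
Setting the coefficient of each power of x to zero and solving order by order (substituting the coefficients already found):
  x^0: 2 a_2 - a_0 = 0  ->  2 a_2 = a_0 = 3  ->  a_2 = 3/2
  x^1: 6 a_3 - a_1 = 0  ->  6 a_3 = a_1 = 1  ->  a_3 = 1/6
  x^2: 12 a_4 - a_2 = 0  ->  12 a_4 = a_2 = 3/2  ->  a_4 = 1/8
Truncated series: y(x) = 3 + x + (3/2) x^2 + (1/6) x^3 + (1/8) x^4 + O(x^5).

a_0 = 3; a_1 = 1; a_2 = 3/2; a_3 = 1/6; a_4 = 1/8


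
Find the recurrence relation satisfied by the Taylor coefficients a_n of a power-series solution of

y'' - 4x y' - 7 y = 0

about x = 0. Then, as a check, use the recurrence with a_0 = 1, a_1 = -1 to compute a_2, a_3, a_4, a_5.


Substitute y = sum_n a_n x^n.
y''(x) has coefficient (n+2)(n+1) a_{n+2} at x^n;
-4 x y'(x) has coefficient -4 n a_n at x^n (shift);
-7 y(x) has coefficient -7 a_n at x^n.
Matching x^n: (n+2)(n+1) a_{n+2} + (-4n - 7) a_n = 0.
Thus a_{n+2} = (4n + 7) / ((n+1)(n+2)) * a_n.

Check with a_0 = 1, a_1 = -1 (apply the recurrence for n = 0, 1, 2, 3): a_0 = 1, a_1 = -1, a_2 = 7/2, a_3 = -11/6, a_4 = 35/8, a_5 = -209/120.

a_(n+2) = (4n + 7) / ((n+1)(n+2)) * a_n; check: a_0 = 1, a_1 = -1, a_2 = 7/2, a_3 = -11/6, a_4 = 35/8, a_5 = -209/120


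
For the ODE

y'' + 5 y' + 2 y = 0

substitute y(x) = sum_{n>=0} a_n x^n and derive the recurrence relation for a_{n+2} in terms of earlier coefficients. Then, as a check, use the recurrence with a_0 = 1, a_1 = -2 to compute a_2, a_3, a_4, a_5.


Substitute y = sum_n a_n x^n.
y''(x) has coefficient (n+2)(n+1) a_{n+2} at x^n;
5 y'(x) has coefficient 5 (n+1) a_{n+1} at x^n;
2 y(x) has coefficient 2 a_n at x^n.
Matching x^n: (n+2)(n+1) a_{n+2} + 5 (n+1) a_{n+1} + 2 a_n = 0.
Thus a_{n+2} = [-5 (n+1) a_{n+1} - 2 a_n] / ((n+1)(n+2)).

Check with a_0 = 1, a_1 = -2 (apply the recurrence for n = 0, 1, 2, 3): a_0 = 1, a_1 = -2, a_2 = 4, a_3 = -6, a_4 = 41/6, a_5 = -187/30.

a_(n+2) = [-5 (n+1) a_(n+1) - 2 a_n] / ((n+1)(n+2)); check: a_0 = 1, a_1 = -2, a_2 = 4, a_3 = -6, a_4 = 41/6, a_5 = -187/30


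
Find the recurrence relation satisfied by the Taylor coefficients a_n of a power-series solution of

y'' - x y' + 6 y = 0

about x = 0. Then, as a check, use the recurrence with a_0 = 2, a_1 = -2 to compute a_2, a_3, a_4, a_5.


Substitute y = sum_n a_n x^n.
y''(x) has coefficient (n+2)(n+1) a_{n+2} at x^n;
-x y'(x) has coefficient -n a_n at x^n (shift);
6 y(x) has coefficient 6 a_n at x^n.
Matching x^n: (n+2)(n+1) a_{n+2} + (-n + 6) a_n = 0.
Thus a_{n+2} = (n - 6) / ((n+1)(n+2)) * a_n.

Check with a_0 = 2, a_1 = -2 (apply the recurrence for n = 0, 1, 2, 3): a_0 = 2, a_1 = -2, a_2 = -6, a_3 = 5/3, a_4 = 2, a_5 = -1/4.

a_(n+2) = (n - 6) / ((n+1)(n+2)) * a_n; check: a_0 = 2, a_1 = -2, a_2 = -6, a_3 = 5/3, a_4 = 2, a_5 = -1/4


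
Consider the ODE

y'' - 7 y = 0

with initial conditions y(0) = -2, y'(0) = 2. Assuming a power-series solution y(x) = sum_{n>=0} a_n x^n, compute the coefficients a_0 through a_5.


Ansatz: y(x) = sum_{n>=0} a_n x^n, so y'(x) = sum_{n>=1} n a_n x^(n-1) and y''(x) = sum_{n>=2} n(n-1) a_n x^(n-2).
Substitute into P(x) y'' + Q(x) y' + R(x) y = 0 with P(x) = 1, Q(x) = 0, R(x) = -7, and match powers of x.
Initial conditions: a_0 = -2, a_1 = 2.
Setting the coefficient of each power of x to zero and solving order by order (substituting the coefficients already found):
  x^0: 2 a_2 - 7 a_0 = 0  ->  2 a_2 = 7 a_0 = -14  ->  a_2 = -7
  x^1: 6 a_3 - 7 a_1 = 0  ->  6 a_3 = 7 a_1 = 14  ->  a_3 = 7/3
  x^2: 12 a_4 - 7 a_2 = 0  ->  12 a_4 = 7 a_2 = -49  ->  a_4 = -49/12
  x^3: 20 a_5 - 7 a_3 = 0  ->  20 a_5 = 7 a_3 = 49/3  ->  a_5 = 49/60
Truncated series: y(x) = -2 + 2 x - 7 x^2 + (7/3) x^3 - (49/12) x^4 + (49/60) x^5 + O(x^6).

a_0 = -2; a_1 = 2; a_2 = -7; a_3 = 7/3; a_4 = -49/12; a_5 = 49/60


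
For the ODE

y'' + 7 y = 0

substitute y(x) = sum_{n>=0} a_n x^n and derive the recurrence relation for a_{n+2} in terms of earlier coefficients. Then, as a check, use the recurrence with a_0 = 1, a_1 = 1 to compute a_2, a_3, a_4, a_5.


Substitute y = sum_n a_n x^n into y'' + (const) y = 0.
y''(x) = sum_{n>=0} (n+2)(n+1) a_{n+2} x^n.
The ODE becomes sum_n [(n+2)(n+1) a_{n+2} + 7 a_n] x^n = 0.
Setting each coefficient to zero gives the recurrence:
  (n+2)(n+1) a_{n+2} + 7 a_n = 0,
  a_{n+2} = -7 / ((n+1)(n+2)) a_n.

Check with a_0 = 1, a_1 = 1 (apply the recurrence for n = 0, 1, 2, 3): a_0 = 1, a_1 = 1, a_2 = -7/2, a_3 = -7/6, a_4 = 49/24, a_5 = 49/120.

a_{n+2} = -7/((n+1)(n+2)) * a_n; check: a_0 = 1, a_1 = 1, a_2 = -7/2, a_3 = -7/6, a_4 = 49/24, a_5 = 49/120


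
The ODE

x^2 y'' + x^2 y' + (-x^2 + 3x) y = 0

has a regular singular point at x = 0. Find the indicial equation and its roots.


Divide by x^2 to reach normal form y'' + P_1(x) y' + P_2(x) y = 0 with P_1(x) = 1 and P_2(x) = -1 + 3/x.
x = 0 is a singular point because the y-coefficient -1 + 3/x has a pole at x = 0.
It is a regular singular point because x P_1(x) = p(x) = x and x^2 P_2(x) = q(x) = -x^2 + 3x are polynomials, hence analytic at x = 0.
p(0) = 0,  q(0) = 0.
Indicial equation: r(r-1) + p(0) r + q(0) = 0, i.e. r^2 + (p(0) - 1) r + q(0) = 0, i.e. r^2 - 1 r = 0.
Discriminant: (-1)^2 - 4(0) = 1, so r = (1 ± 1)/2.
Solving: r_1 = 1, r_2 = 0.

indicial: r^2 - 1 r = 0; roots r_1 = 1, r_2 = 0


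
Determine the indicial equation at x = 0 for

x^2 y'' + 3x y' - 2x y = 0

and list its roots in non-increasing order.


Divide by x^2 to reach normal form y'' + P_1(x) y' + P_2(x) y = 0 with P_1(x) = 3/x and P_2(x) = -2/x.
x = 0 is a singular point because the y'-coefficient 3/x has a pole at x = 0 and the y-coefficient -2/x has a pole at x = 0.
It is a regular singular point because x P_1(x) = p(x) = 3 and x^2 P_2(x) = q(x) = -2x are polynomials, hence analytic at x = 0.
p(0) = 3,  q(0) = 0.
Indicial equation: r(r-1) + p(0) r + q(0) = 0, i.e. r^2 + (p(0) - 1) r + q(0) = 0, i.e. r^2 + 2 r = 0.
Discriminant: (2)^2 - 4(0) = 4, so r = (-2 ± 2)/2.
Solving: r_1 = 0, r_2 = -2.

indicial: r^2 + 2 r = 0; roots r_1 = 0, r_2 = -2


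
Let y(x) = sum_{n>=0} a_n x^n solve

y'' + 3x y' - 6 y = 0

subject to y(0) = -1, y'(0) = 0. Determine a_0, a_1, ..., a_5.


Ansatz: y(x) = sum_{n>=0} a_n x^n, so y'(x) = sum_{n>=1} n a_n x^(n-1) and y''(x) = sum_{n>=2} n(n-1) a_n x^(n-2).
Substitute into P(x) y'' + Q(x) y' + R(x) y = 0 with P(x) = 1, Q(x) = 3x, R(x) = -6, and match powers of x.
Initial conditions: a_0 = -1, a_1 = 0.
Setting the coefficient of each power of x to zero and solving order by order (substituting the coefficients already found):
  x^0: 2 a_2 - 6 a_0 = 0  ->  2 a_2 = 6 a_0 = -6  ->  a_2 = -3
  x^1: 6 a_3 - 3 a_1 = 0  ->  6 a_3 = 3 a_1 = 0  ->  a_3 = 0
  x^2: 12 a_4 = 0  ->  a_4 = 0
  x^3: 20 a_5 + 3 a_3 = 0  ->  20 a_5 = -3 a_3 = 0  ->  a_5 = 0
Truncated series: y(x) = -1 - 3 x^2 + O(x^6).

a_0 = -1; a_1 = 0; a_2 = -3; a_3 = 0; a_4 = 0; a_5 = 0


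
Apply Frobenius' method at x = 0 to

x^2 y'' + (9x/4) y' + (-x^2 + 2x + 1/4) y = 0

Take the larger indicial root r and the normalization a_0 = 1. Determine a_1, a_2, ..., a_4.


Write in Frobenius form y'' + (p(x)/x) y' + (q(x)/x^2) y = 0:
  p(x) = 9/4,  q(x) = -x^2 + 2x + 1/4.
Indicial equation: r(r-1) + (9/4) r + (1/4) = 0 -> roots r_1 = -1/4, r_2 = -1.
Take r = r_1 = -1/4. Let y(x) = x^r sum_{n>=0} a_n x^n with a_0 = 1.
Substitute y = x^r sum a_n x^n and match x^{r+n}. The recurrence is
  D(n) a_n + 2 a_{n-1} - 1 a_{n-2} = 0,  where D(n) = (r+n)(r+n-1) + (9/4)(r+n) + (1/4).
  a_n = [-2 a_{n-1} + 1 a_{n-2}] / D(n).
Since the indicial polynomial factors as (r - r_1)(r - r_2), D(n) = (r_1 + n - r_1)(r_1 + n - r_2) = n(n + 3/4).
Evaluating step by step (a_0 = 1):
  n = 1: D(1) = 1(1 + 3/4) = 7/4; numerator = -2(1) = -2; a_1 = (-2)/(7/4) = -8/7
  n = 2: D(2) = 2(2 + 3/4) = 11/2; numerator = -2(-8/7) + 1(1) = 23/7; a_2 = (23/7)/(11/2) = 46/77
  n = 3: D(3) = 3(3 + 3/4) = 45/4; numerator = -2(46/77) + 1(-8/7) = -180/77; a_3 = (-180/77)/(45/4) = -16/77
  n = 4: D(4) = 4(4 + 3/4) = 19; numerator = -2(-16/77) + 1(46/77) = 78/77; a_4 = (78/77)/(19) = 78/1463

r = -1/4; a_0 = 1; a_1 = -8/7; a_2 = 46/77; a_3 = -16/77; a_4 = 78/1463


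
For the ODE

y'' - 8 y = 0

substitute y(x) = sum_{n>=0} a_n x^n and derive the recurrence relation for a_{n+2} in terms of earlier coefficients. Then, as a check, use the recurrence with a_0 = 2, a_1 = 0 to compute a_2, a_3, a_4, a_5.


Substitute y = sum_n a_n x^n into y'' + (const) y = 0.
y''(x) = sum_{n>=0} (n+2)(n+1) a_{n+2} x^n.
The ODE becomes sum_n [(n+2)(n+1) a_{n+2} - 8 a_n] x^n = 0.
Setting each coefficient to zero gives the recurrence:
  (n+2)(n+1) a_{n+2} - 8 a_n = 0,
  a_{n+2} = 8 / ((n+1)(n+2)) a_n.

Check with a_0 = 2, a_1 = 0 (apply the recurrence for n = 0, 1, 2, 3): a_0 = 2, a_1 = 0, a_2 = 8, a_3 = 0, a_4 = 16/3, a_5 = 0.

a_{n+2} = 8/((n+1)(n+2)) * a_n; check: a_0 = 2, a_1 = 0, a_2 = 8, a_3 = 0, a_4 = 16/3, a_5 = 0


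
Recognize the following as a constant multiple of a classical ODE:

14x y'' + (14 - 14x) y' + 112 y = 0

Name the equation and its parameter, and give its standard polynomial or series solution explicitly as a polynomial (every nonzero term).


All three coefficients share the factor 14; dividing through by 14 gives  x y'' + (1 - x) y' + 8 y = 0.
This matches the Laguerre equation x y'' + (1 - x) y' + n y = 0 with n = 8; the polynomial solution is L_8(x).
With y = sum_k a_k x^k, matching x^k gives (k+1)k a_{k+1} + (k+1) a_{k+1} - k a_k + n a_k = 0, i.e. (k+1)^2 a_{k+1} = (k - n) a_k = (k - 8) a_k. The right side vanishes at k = 8, so the series terminates at degree 8.
Standard normalization L_n(0) = 1 gives a_0 = 1. Work upward with a_{k+1} = (k - 8) a_k / (k+1)^2:
  a_1 = (0 - 8)(1) / 1^2 = -8/1 = -8
  a_2 = (1 - 8)(-8) / 2^2 = 56/4 = 14
  a_3 = (2 - 8)(14) / 3^2 = -84/9 = -28/3
  a_4 = (3 - 8)(-28/3) / 4^2 = (140/3)/16 = 35/12
  a_5 = (4 - 8)(35/12) / 5^2 = (-35/3)/25 = -7/15
  a_6 = (5 - 8)(-7/15) / 6^2 = (7/5)/36 = 7/180
  a_7 = (6 - 8)(7/180) / 7^2 = (-7/90)/49 = -1/630
  a_8 = (7 - 8)(-1/630) / 8^2 = (1/630)/64 = 1/40320
Hence L_8(x) = x^8/40320 - x^7/630 + 7 x^6/180 - 7 x^5/15 + 35 x^4/12 - 28 x^3/3 + 14 x^2 - 8 x + 1.

L_8(x); series = x^8/40320 - x^7/630 + 7 x^6/180 - 7 x^5/15 + 35 x^4/12 - 28 x^3/3 + 14 x^2 - 8 x + 1


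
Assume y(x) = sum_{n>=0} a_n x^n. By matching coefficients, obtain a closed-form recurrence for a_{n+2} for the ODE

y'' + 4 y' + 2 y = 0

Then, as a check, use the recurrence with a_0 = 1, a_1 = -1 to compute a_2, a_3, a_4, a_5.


Substitute y = sum_n a_n x^n.
y''(x) has coefficient (n+2)(n+1) a_{n+2} at x^n;
4 y'(x) has coefficient 4 (n+1) a_{n+1} at x^n;
2 y(x) has coefficient 2 a_n at x^n.
Matching x^n: (n+2)(n+1) a_{n+2} + 4 (n+1) a_{n+1} + 2 a_n = 0.
Thus a_{n+2} = [-4 (n+1) a_{n+1} - 2 a_n] / ((n+1)(n+2)).

Check with a_0 = 1, a_1 = -1 (apply the recurrence for n = 0, 1, 2, 3): a_0 = 1, a_1 = -1, a_2 = 1, a_3 = -1, a_4 = 5/6, a_5 = -17/30.

a_(n+2) = [-4 (n+1) a_(n+1) - 2 a_n] / ((n+1)(n+2)); check: a_0 = 1, a_1 = -1, a_2 = 1, a_3 = -1, a_4 = 5/6, a_5 = -17/30


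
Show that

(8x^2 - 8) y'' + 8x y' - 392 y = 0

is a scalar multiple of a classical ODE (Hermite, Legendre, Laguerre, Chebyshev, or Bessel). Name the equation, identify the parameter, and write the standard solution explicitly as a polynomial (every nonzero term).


All three coefficients share the factor -8; dividing through by -8 gives  (1 - x^2) y'' - x y' + 49 y = 0.
This matches the Chebyshev equation (1 - x^2) y'' - x y' + n^2 y = 0 (note the -x y' term, not -2x y') with n^2 = 49, so n = 7; the polynomial solution is T_7(x).
With y = sum_k a_k x^k, matching x^k gives (k+2)(k+1) a_{k+2} = (k^2 - n^2) a_k = (k - 7)(k + 7) a_k. The right side vanishes at k = 7, so the series with the parity of 7 terminates at degree 7.
Standard normalization: leading coefficient of T_n is 2^(n-1), so a_7 = 2^6 = 64. Work downward with a_k = (k+1)(k+2) a_{k+2} / ((k - 7)(k + 7)):
  a_5 = (6)(7)(64) / ((5 - 7)(5 + 7)) = 2688/(-24) = -112
  a_3 = (4)(5)(-112) / ((3 - 7)(3 + 7)) = -2240/(-40) = 56
  a_1 = (2)(3)(56) / ((1 - 7)(1 + 7)) = 336/(-48) = -7
Hence T_7(x) = 64 x^7 - 112 x^5 + 56 x^3 - 7 x.

T_7(x); series = 64 x^7 - 112 x^5 + 56 x^3 - 7 x


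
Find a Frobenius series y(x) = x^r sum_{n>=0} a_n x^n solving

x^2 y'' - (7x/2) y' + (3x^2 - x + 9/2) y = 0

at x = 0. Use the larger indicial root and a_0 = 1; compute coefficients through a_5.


Write in Frobenius form y'' + (p(x)/x) y' + (q(x)/x^2) y = 0:
  p(x) = -7/2,  q(x) = 3x^2 - x + 9/2.
Indicial equation: r(r-1) + (-7/2) r + (9/2) = 0 -> roots r_1 = 3, r_2 = 3/2.
Take r = r_1 = 3. Let y(x) = x^r sum_{n>=0} a_n x^n with a_0 = 1.
Substitute y = x^r sum a_n x^n and match x^{r+n}. The recurrence is
  D(n) a_n - 1 a_{n-1} + 3 a_{n-2} = 0,  where D(n) = (r+n)(r+n-1) + (-7/2)(r+n) + (9/2).
  a_n = [1 a_{n-1} - 3 a_{n-2}] / D(n).
Since the indicial polynomial factors as (r - r_1)(r - r_2), D(n) = (r_1 + n - r_1)(r_1 + n - r_2) = n(n + 3/2).
Evaluating step by step (a_0 = 1):
  n = 1: D(1) = 1(1 + 3/2) = 5/2; numerator = 1(1) = 1; a_1 = (1)/(5/2) = 2/5
  n = 2: D(2) = 2(2 + 3/2) = 7; numerator = 1(2/5) - 3(1) = -13/5; a_2 = (-13/5)/(7) = -13/35
  n = 3: D(3) = 3(3 + 3/2) = 27/2; numerator = 1(-13/35) - 3(2/5) = -11/7; a_3 = (-11/7)/(27/2) = -22/189
  n = 4: D(4) = 4(4 + 3/2) = 22; numerator = 1(-22/189) - 3(-13/35) = 943/945; a_4 = (943/945)/(22) = 943/20790
  n = 5: D(5) = 5(5 + 3/2) = 65/2; numerator = 1(943/20790) - 3(-22/189) = 8203/20790; a_5 = (8203/20790)/(65/2) = 631/51975

r = 3; a_0 = 1; a_1 = 2/5; a_2 = -13/35; a_3 = -22/189; a_4 = 943/20790; a_5 = 631/51975


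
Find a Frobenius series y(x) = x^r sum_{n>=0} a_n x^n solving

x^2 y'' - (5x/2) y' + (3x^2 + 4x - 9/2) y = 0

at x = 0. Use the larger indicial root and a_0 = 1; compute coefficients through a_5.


Write in Frobenius form y'' + (p(x)/x) y' + (q(x)/x^2) y = 0:
  p(x) = -5/2,  q(x) = 3x^2 + 4x - 9/2.
Indicial equation: r(r-1) + (-5/2) r + (-9/2) = 0 -> roots r_1 = 9/2, r_2 = -1.
Take r = r_1 = 9/2. Let y(x) = x^r sum_{n>=0} a_n x^n with a_0 = 1.
Substitute y = x^r sum a_n x^n and match x^{r+n}. The recurrence is
  D(n) a_n + 4 a_{n-1} + 3 a_{n-2} = 0,  where D(n) = (r+n)(r+n-1) + (-5/2)(r+n) + (-9/2).
  a_n = [-4 a_{n-1} - 3 a_{n-2}] / D(n).
Since the indicial polynomial factors as (r - r_1)(r - r_2), D(n) = (r_1 + n - r_1)(r_1 + n - r_2) = n(n + 11/2).
Evaluating step by step (a_0 = 1):
  n = 1: D(1) = 1(1 + 11/2) = 13/2; numerator = -4(1) = -4; a_1 = (-4)/(13/2) = -8/13
  n = 2: D(2) = 2(2 + 11/2) = 15; numerator = -4(-8/13) - 3(1) = -7/13; a_2 = (-7/13)/(15) = -7/195
  n = 3: D(3) = 3(3 + 11/2) = 51/2; numerator = -4(-7/195) - 3(-8/13) = 388/195; a_3 = (388/195)/(51/2) = 776/9945
  n = 4: D(4) = 4(4 + 11/2) = 38; numerator = -4(776/9945) - 3(-7/195) = -2033/9945; a_4 = (-2033/9945)/(38) = -107/19890
  n = 5: D(5) = 5(5 + 11/2) = 105/2; numerator = -4(-107/19890) - 3(776/9945) = -2114/9945; a_5 = (-2114/9945)/(105/2) = -604/149175

r = 9/2; a_0 = 1; a_1 = -8/13; a_2 = -7/195; a_3 = 776/9945; a_4 = -107/19890; a_5 = -604/149175


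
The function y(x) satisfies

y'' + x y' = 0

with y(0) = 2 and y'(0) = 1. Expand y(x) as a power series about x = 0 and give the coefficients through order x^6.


Ansatz: y(x) = sum_{n>=0} a_n x^n, so y'(x) = sum_{n>=1} n a_n x^(n-1) and y''(x) = sum_{n>=2} n(n-1) a_n x^(n-2).
Substitute into P(x) y'' + Q(x) y' + R(x) y = 0 with P(x) = 1, Q(x) = x, R(x) = 0, and match powers of x.
Initial conditions: a_0 = 2, a_1 = 1.
Setting the coefficient of each power of x to zero and solving order by order (substituting the coefficients already found):
  x^0: 2 a_2 = 0  ->  a_2 = 0
  x^1: 6 a_3 + a_1 = 0  ->  6 a_3 = -a_1 = -1  ->  a_3 = -1/6
  x^2: 12 a_4 + 2 a_2 = 0  ->  12 a_4 = -2 a_2 = 0  ->  a_4 = 0
  x^3: 20 a_5 + 3 a_3 = 0  ->  20 a_5 = -3 a_3 = 1/2  ->  a_5 = 1/40
  x^4: 30 a_6 + 4 a_4 = 0  ->  30 a_6 = -4 a_4 = 0  ->  a_6 = 0
Truncated series: y(x) = 2 + x - (1/6) x^3 + (1/40) x^5 + O(x^7).

a_0 = 2; a_1 = 1; a_2 = 0; a_3 = -1/6; a_4 = 0; a_5 = 1/40; a_6 = 0


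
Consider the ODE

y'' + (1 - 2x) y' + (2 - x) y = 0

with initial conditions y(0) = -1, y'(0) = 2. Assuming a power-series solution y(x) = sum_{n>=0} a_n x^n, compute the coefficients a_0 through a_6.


Ansatz: y(x) = sum_{n>=0} a_n x^n, so y'(x) = sum_{n>=1} n a_n x^(n-1) and y''(x) = sum_{n>=2} n(n-1) a_n x^(n-2).
Substitute into P(x) y'' + Q(x) y' + R(x) y = 0 with P(x) = 1, Q(x) = 1 - 2x, R(x) = 2 - x, and match powers of x.
Initial conditions: a_0 = -1, a_1 = 2.
Setting the coefficient of each power of x to zero and solving order by order (substituting the coefficients already found):
  x^0: 2 a_2 + a_1 + 2 a_0 = 0  ->  2 a_2 = -a_1 - 2 a_0 = 0  ->  a_2 = 0
  x^1: 6 a_3 + 2 a_2 - a_0 = 0  ->  6 a_3 = -2 a_2 + a_0 = -1  ->  a_3 = -1/6
  x^2: 12 a_4 + 3 a_3 - 2 a_2 - a_1 = 0  ->  12 a_4 = -3 a_3 + 2 a_2 + a_1 = 5/2  ->  a_4 = 5/24
  x^3: 20 a_5 + 4 a_4 - 4 a_3 - a_2 = 0  ->  20 a_5 = -4 a_4 + 4 a_3 + a_2 = -3/2  ->  a_5 = -3/40
  x^4: 30 a_6 + 5 a_5 - 6 a_4 - a_3 = 0  ->  30 a_6 = -5 a_5 + 6 a_4 + a_3 = 35/24  ->  a_6 = 7/144
Truncated series: y(x) = -1 + 2 x - (1/6) x^3 + (5/24) x^4 - (3/40) x^5 + (7/144) x^6 + O(x^7).

a_0 = -1; a_1 = 2; a_2 = 0; a_3 = -1/6; a_4 = 5/24; a_5 = -3/40; a_6 = 7/144


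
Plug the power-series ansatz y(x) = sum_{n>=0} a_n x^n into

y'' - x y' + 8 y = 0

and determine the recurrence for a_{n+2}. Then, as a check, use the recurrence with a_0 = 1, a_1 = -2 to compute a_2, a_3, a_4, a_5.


Substitute y = sum_n a_n x^n.
y''(x) has coefficient (n+2)(n+1) a_{n+2} at x^n;
-x y'(x) has coefficient -n a_n at x^n (shift);
8 y(x) has coefficient 8 a_n at x^n.
Matching x^n: (n+2)(n+1) a_{n+2} + (-n + 8) a_n = 0.
Thus a_{n+2} = (n - 8) / ((n+1)(n+2)) * a_n.

Check with a_0 = 1, a_1 = -2 (apply the recurrence for n = 0, 1, 2, 3): a_0 = 1, a_1 = -2, a_2 = -4, a_3 = 7/3, a_4 = 2, a_5 = -7/12.

a_(n+2) = (n - 8) / ((n+1)(n+2)) * a_n; check: a_0 = 1, a_1 = -2, a_2 = -4, a_3 = 7/3, a_4 = 2, a_5 = -7/12


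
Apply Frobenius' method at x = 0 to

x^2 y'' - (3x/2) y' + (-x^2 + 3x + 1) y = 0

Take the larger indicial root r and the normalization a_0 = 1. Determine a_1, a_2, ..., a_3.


Write in Frobenius form y'' + (p(x)/x) y' + (q(x)/x^2) y = 0:
  p(x) = -3/2,  q(x) = -x^2 + 3x + 1.
Indicial equation: r(r-1) + (-3/2) r + (1) = 0 -> roots r_1 = 2, r_2 = 1/2.
Take r = r_1 = 2. Let y(x) = x^r sum_{n>=0} a_n x^n with a_0 = 1.
Substitute y = x^r sum a_n x^n and match x^{r+n}. The recurrence is
  D(n) a_n + 3 a_{n-1} - 1 a_{n-2} = 0,  where D(n) = (r+n)(r+n-1) + (-3/2)(r+n) + (1).
  a_n = [-3 a_{n-1} + 1 a_{n-2}] / D(n).
Since the indicial polynomial factors as (r - r_1)(r - r_2), D(n) = (r_1 + n - r_1)(r_1 + n - r_2) = n(n + 3/2).
Evaluating step by step (a_0 = 1):
  n = 1: D(1) = 1(1 + 3/2) = 5/2; numerator = -3(1) = -3; a_1 = (-3)/(5/2) = -6/5
  n = 2: D(2) = 2(2 + 3/2) = 7; numerator = -3(-6/5) + 1(1) = 23/5; a_2 = (23/5)/(7) = 23/35
  n = 3: D(3) = 3(3 + 3/2) = 27/2; numerator = -3(23/35) + 1(-6/5) = -111/35; a_3 = (-111/35)/(27/2) = -74/315

r = 2; a_0 = 1; a_1 = -6/5; a_2 = 23/35; a_3 = -74/315


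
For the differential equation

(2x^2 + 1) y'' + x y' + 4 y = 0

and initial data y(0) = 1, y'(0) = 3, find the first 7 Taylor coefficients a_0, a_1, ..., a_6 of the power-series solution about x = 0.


Ansatz: y(x) = sum_{n>=0} a_n x^n, so y'(x) = sum_{n>=1} n a_n x^(n-1) and y''(x) = sum_{n>=2} n(n-1) a_n x^(n-2).
Substitute into P(x) y'' + Q(x) y' + R(x) y = 0 with P(x) = 2x^2 + 1, Q(x) = x, R(x) = 4, and match powers of x.
Initial conditions: a_0 = 1, a_1 = 3.
Setting the coefficient of each power of x to zero and solving order by order (substituting the coefficients already found):
  x^0: 2 a_2 + 4 a_0 = 0  ->  2 a_2 = -4 a_0 = -4  ->  a_2 = -2
  x^1: 6 a_3 + 5 a_1 = 0  ->  6 a_3 = -5 a_1 = -15  ->  a_3 = -5/2
  x^2: 12 a_4 + 10 a_2 = 0  ->  12 a_4 = -10 a_2 = 20  ->  a_4 = 5/3
  x^3: 20 a_5 + 19 a_3 = 0  ->  20 a_5 = -19 a_3 = 95/2  ->  a_5 = 19/8
  x^4: 30 a_6 + 32 a_4 = 0  ->  30 a_6 = -32 a_4 = -160/3  ->  a_6 = -16/9
Truncated series: y(x) = 1 + 3 x - 2 x^2 - (5/2) x^3 + (5/3) x^4 + (19/8) x^5 - (16/9) x^6 + O(x^7).

a_0 = 1; a_1 = 3; a_2 = -2; a_3 = -5/2; a_4 = 5/3; a_5 = 19/8; a_6 = -16/9


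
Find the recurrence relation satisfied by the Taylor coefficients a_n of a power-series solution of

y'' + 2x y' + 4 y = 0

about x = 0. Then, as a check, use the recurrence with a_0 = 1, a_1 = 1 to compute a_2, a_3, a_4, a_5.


Substitute y = sum_n a_n x^n.
y''(x) has coefficient (n+2)(n+1) a_{n+2} at x^n;
2 x y'(x) has coefficient 2 n a_n at x^n (shift);
4 y(x) has coefficient 4 a_n at x^n.
Matching x^n: (n+2)(n+1) a_{n+2} + (2n + 4) a_n = 0.
Thus a_{n+2} = (-2n - 4) / ((n+1)(n+2)) * a_n.

Check with a_0 = 1, a_1 = 1 (apply the recurrence for n = 0, 1, 2, 3): a_0 = 1, a_1 = 1, a_2 = -2, a_3 = -1, a_4 = 4/3, a_5 = 1/2.

a_(n+2) = (-2n - 4) / ((n+1)(n+2)) * a_n; check: a_0 = 1, a_1 = 1, a_2 = -2, a_3 = -1, a_4 = 4/3, a_5 = 1/2


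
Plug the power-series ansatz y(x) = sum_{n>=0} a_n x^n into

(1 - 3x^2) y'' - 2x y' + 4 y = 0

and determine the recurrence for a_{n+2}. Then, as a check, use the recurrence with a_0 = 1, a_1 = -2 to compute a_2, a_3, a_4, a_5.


Substitute y = sum_n a_n x^n.
(1 - 3 x^2) y'' contributes (n+2)(n+1) a_{n+2} - 3 n(n-1) a_n at x^n.
-2 x y'(x) contributes -2 n a_n at x^n.
4 y(x) contributes 4 a_n at x^n.
Matching x^n: (n+2)(n+1) a_{n+2} + (-3 n(n-1) - 2 n + 4) a_n = 0.
Thus a_{n+2} = (3 n(n-1) + 2 n - 4) / ((n+1)(n+2)) * a_n.

Check with a_0 = 1, a_1 = -2 (apply the recurrence for n = 0, 1, 2, 3): a_0 = 1, a_1 = -2, a_2 = -2, a_3 = 2/3, a_4 = -1, a_5 = 2/3.

a_(n+2) = (3 n(n-1) + 2 n - 4) / ((n+1)(n+2)) * a_n; check: a_0 = 1, a_1 = -2, a_2 = -2, a_3 = 2/3, a_4 = -1, a_5 = 2/3


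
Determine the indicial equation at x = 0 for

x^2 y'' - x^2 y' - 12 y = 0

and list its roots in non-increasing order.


Divide by x^2 to reach normal form y'' + P_1(x) y' + P_2(x) y = 0 with P_1(x) = -1 and P_2(x) = -12/x^2.
x = 0 is a singular point because the y-coefficient -12/x^2 has a pole at x = 0.
It is a regular singular point because x P_1(x) = p(x) = -x and x^2 P_2(x) = q(x) = -12 are polynomials, hence analytic at x = 0.
p(0) = 0,  q(0) = -12.
Indicial equation: r(r-1) + p(0) r + q(0) = 0, i.e. r^2 + (p(0) - 1) r + q(0) = 0, i.e. r^2 - 1 r - 12 = 0.
Discriminant: (-1)^2 - 4(-12) = 49, so r = (1 ± 7)/2.
Solving: r_1 = 4, r_2 = -3.

indicial: r^2 - 1 r - 12 = 0; roots r_1 = 4, r_2 = -3


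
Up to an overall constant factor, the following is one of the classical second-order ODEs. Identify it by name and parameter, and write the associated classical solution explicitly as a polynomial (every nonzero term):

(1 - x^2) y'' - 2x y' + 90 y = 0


The equation is already in a standard form:  (1 - x^2) y'' - 2x y' + 90 y = 0.
This matches the Legendre equation (1 - x^2) y'' - 2x y' + n(n+1) y = 0 (note the -2x y' term) with n(n+1) = 90, so n = 9; the polynomial solution is P_9(x).
With y = sum_k a_k x^k, matching x^k gives (k+2)(k+1) a_{k+2} = [k(k+1) - n(n+1)] a_k = (k - 9)(k + 10) a_k. The right side vanishes at k = 9, so the series with the parity of 9 terminates at degree 9.
Standard normalization (P_n(1) = 1): leading coefficient (2n)!/(2^n (n!)^2) = 6402373705728000/(512*131681894400) = 12155/128, so a_9 = 12155/128. Work downward with a_k = (k+1)(k+2) a_{k+2} / ((k - 9)(k + 10)):
  a_7 = (8)(9)(12155/128) / ((7 - 9)(7 + 10)) = (109395/16)/(-34) = -6435/32
  a_5 = (6)(7)(-6435/32) / ((5 - 9)(5 + 10)) = (-135135/16)/(-60) = 9009/64
  a_3 = (4)(5)(9009/64) / ((3 - 9)(3 + 10)) = (45045/16)/(-78) = -1155/32
  a_1 = (2)(3)(-1155/32) / ((1 - 9)(1 + 10)) = (-3465/16)/(-88) = 315/128
Hence P_9(x) = 12155 x^9/128 - 6435 x^7/32 + 9009 x^5/64 - 1155 x^3/32 + 315 x/128.

P_9(x); series = 12155 x^9/128 - 6435 x^7/32 + 9009 x^5/64 - 1155 x^3/32 + 315 x/128


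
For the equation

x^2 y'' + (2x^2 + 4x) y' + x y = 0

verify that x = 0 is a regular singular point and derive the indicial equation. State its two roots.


Divide by x^2 to reach normal form y'' + P_1(x) y' + P_2(x) y = 0 with P_1(x) = 2 + 4/x and P_2(x) = 1/x.
x = 0 is a singular point because the y'-coefficient 2 + 4/x has a pole at x = 0 and the y-coefficient 1/x has a pole at x = 0.
It is a regular singular point because x P_1(x) = p(x) = 2x + 4 and x^2 P_2(x) = q(x) = x are polynomials, hence analytic at x = 0.
p(0) = 4,  q(0) = 0.
Indicial equation: r(r-1) + p(0) r + q(0) = 0, i.e. r^2 + (p(0) - 1) r + q(0) = 0, i.e. r^2 + 3 r = 0.
Discriminant: (3)^2 - 4(0) = 9, so r = (-3 ± 3)/2.
Solving: r_1 = 0, r_2 = -3.

indicial: r^2 + 3 r = 0; roots r_1 = 0, r_2 = -3


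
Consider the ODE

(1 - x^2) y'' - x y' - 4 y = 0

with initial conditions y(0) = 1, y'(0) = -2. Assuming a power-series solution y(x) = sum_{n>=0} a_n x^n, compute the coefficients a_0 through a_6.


Ansatz: y(x) = sum_{n>=0} a_n x^n, so y'(x) = sum_{n>=1} n a_n x^(n-1) and y''(x) = sum_{n>=2} n(n-1) a_n x^(n-2).
Substitute into P(x) y'' + Q(x) y' + R(x) y = 0 with P(x) = 1 - x^2, Q(x) = -x, R(x) = -4, and match powers of x.
Initial conditions: a_0 = 1, a_1 = -2.
Setting the coefficient of each power of x to zero and solving order by order (substituting the coefficients already found):
  x^0: 2 a_2 - 4 a_0 = 0  ->  2 a_2 = 4 a_0 = 4  ->  a_2 = 2
  x^1: 6 a_3 - 5 a_1 = 0  ->  6 a_3 = 5 a_1 = -10  ->  a_3 = -5/3
  x^2: 12 a_4 - 8 a_2 = 0  ->  12 a_4 = 8 a_2 = 16  ->  a_4 = 4/3
  x^3: 20 a_5 - 13 a_3 = 0  ->  20 a_5 = 13 a_3 = -65/3  ->  a_5 = -13/12
  x^4: 30 a_6 - 20 a_4 = 0  ->  30 a_6 = 20 a_4 = 80/3  ->  a_6 = 8/9
Truncated series: y(x) = 1 - 2 x + 2 x^2 - (5/3) x^3 + (4/3) x^4 - (13/12) x^5 + (8/9) x^6 + O(x^7).

a_0 = 1; a_1 = -2; a_2 = 2; a_3 = -5/3; a_4 = 4/3; a_5 = -13/12; a_6 = 8/9


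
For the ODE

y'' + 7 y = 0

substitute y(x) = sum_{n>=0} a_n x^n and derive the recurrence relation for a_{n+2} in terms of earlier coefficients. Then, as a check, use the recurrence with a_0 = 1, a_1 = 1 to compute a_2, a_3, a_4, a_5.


Substitute y = sum_n a_n x^n into y'' + (const) y = 0.
y''(x) = sum_{n>=0} (n+2)(n+1) a_{n+2} x^n.
The ODE becomes sum_n [(n+2)(n+1) a_{n+2} + 7 a_n] x^n = 0.
Setting each coefficient to zero gives the recurrence:
  (n+2)(n+1) a_{n+2} + 7 a_n = 0,
  a_{n+2} = -7 / ((n+1)(n+2)) a_n.

Check with a_0 = 1, a_1 = 1 (apply the recurrence for n = 0, 1, 2, 3): a_0 = 1, a_1 = 1, a_2 = -7/2, a_3 = -7/6, a_4 = 49/24, a_5 = 49/120.

a_{n+2} = -7/((n+1)(n+2)) * a_n; check: a_0 = 1, a_1 = 1, a_2 = -7/2, a_3 = -7/6, a_4 = 49/24, a_5 = 49/120


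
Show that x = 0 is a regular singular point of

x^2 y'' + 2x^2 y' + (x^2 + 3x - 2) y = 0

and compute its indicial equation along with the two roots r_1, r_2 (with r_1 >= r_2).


Divide by x^2 to reach normal form y'' + P_1(x) y' + P_2(x) y = 0 with P_1(x) = 2 and P_2(x) = 1 + 3/x - 2/x^2.
x = 0 is a singular point because the y-coefficient 1 + 3/x - 2/x^2 has a pole at x = 0.
It is a regular singular point because x P_1(x) = p(x) = 2x and x^2 P_2(x) = q(x) = x^2 + 3x - 2 are polynomials, hence analytic at x = 0.
p(0) = 0,  q(0) = -2.
Indicial equation: r(r-1) + p(0) r + q(0) = 0, i.e. r^2 + (p(0) - 1) r + q(0) = 0, i.e. r^2 - 1 r - 2 = 0.
Discriminant: (-1)^2 - 4(-2) = 9, so r = (1 ± 3)/2.
Solving: r_1 = 2, r_2 = -1.

indicial: r^2 - 1 r - 2 = 0; roots r_1 = 2, r_2 = -1


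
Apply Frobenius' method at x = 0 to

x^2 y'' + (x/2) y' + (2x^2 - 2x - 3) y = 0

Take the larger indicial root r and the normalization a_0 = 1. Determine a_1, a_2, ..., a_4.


Write in Frobenius form y'' + (p(x)/x) y' + (q(x)/x^2) y = 0:
  p(x) = 1/2,  q(x) = 2x^2 - 2x - 3.
Indicial equation: r(r-1) + (1/2) r + (-3) = 0 -> roots r_1 = 2, r_2 = -3/2.
Take r = r_1 = 2. Let y(x) = x^r sum_{n>=0} a_n x^n with a_0 = 1.
Substitute y = x^r sum a_n x^n and match x^{r+n}. The recurrence is
  D(n) a_n - 2 a_{n-1} + 2 a_{n-2} = 0,  where D(n) = (r+n)(r+n-1) + (1/2)(r+n) + (-3).
  a_n = [2 a_{n-1} - 2 a_{n-2}] / D(n).
Since the indicial polynomial factors as (r - r_1)(r - r_2), D(n) = (r_1 + n - r_1)(r_1 + n - r_2) = n(n + 7/2).
Evaluating step by step (a_0 = 1):
  n = 1: D(1) = 1(1 + 7/2) = 9/2; numerator = 2(1) = 2; a_1 = (2)/(9/2) = 4/9
  n = 2: D(2) = 2(2 + 7/2) = 11; numerator = 2(4/9) - 2(1) = -10/9; a_2 = (-10/9)/(11) = -10/99
  n = 3: D(3) = 3(3 + 7/2) = 39/2; numerator = 2(-10/99) - 2(4/9) = -12/11; a_3 = (-12/11)/(39/2) = -8/143
  n = 4: D(4) = 4(4 + 7/2) = 30; numerator = 2(-8/143) - 2(-10/99) = 116/1287; a_4 = (116/1287)/(30) = 58/19305

r = 2; a_0 = 1; a_1 = 4/9; a_2 = -10/99; a_3 = -8/143; a_4 = 58/19305


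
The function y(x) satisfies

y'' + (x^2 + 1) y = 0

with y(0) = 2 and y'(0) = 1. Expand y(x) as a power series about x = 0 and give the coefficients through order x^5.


Ansatz: y(x) = sum_{n>=0} a_n x^n, so y'(x) = sum_{n>=1} n a_n x^(n-1) and y''(x) = sum_{n>=2} n(n-1) a_n x^(n-2).
Substitute into P(x) y'' + Q(x) y' + R(x) y = 0 with P(x) = 1, Q(x) = 0, R(x) = x^2 + 1, and match powers of x.
Initial conditions: a_0 = 2, a_1 = 1.
Setting the coefficient of each power of x to zero and solving order by order (substituting the coefficients already found):
  x^0: 2 a_2 + a_0 = 0  ->  2 a_2 = -a_0 = -2  ->  a_2 = -1
  x^1: 6 a_3 + a_1 = 0  ->  6 a_3 = -a_1 = -1  ->  a_3 = -1/6
  x^2: 12 a_4 + a_2 + a_0 = 0  ->  12 a_4 = -a_2 - a_0 = -1  ->  a_4 = -1/12
  x^3: 20 a_5 + a_3 + a_1 = 0  ->  20 a_5 = -a_3 - a_1 = -5/6  ->  a_5 = -1/24
Truncated series: y(x) = 2 + x - x^2 - (1/6) x^3 - (1/12) x^4 - (1/24) x^5 + O(x^6).

a_0 = 2; a_1 = 1; a_2 = -1; a_3 = -1/6; a_4 = -1/12; a_5 = -1/24


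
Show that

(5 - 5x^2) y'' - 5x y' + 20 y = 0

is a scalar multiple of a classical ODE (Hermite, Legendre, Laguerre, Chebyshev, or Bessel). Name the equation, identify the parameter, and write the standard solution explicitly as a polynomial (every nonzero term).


All three coefficients share the factor 5; dividing through by 5 gives  (1 - x^2) y'' - x y' + 4 y = 0.
This matches the Chebyshev equation (1 - x^2) y'' - x y' + n^2 y = 0 (note the -x y' term, not -2x y') with n^2 = 4, so n = 2; the polynomial solution is T_2(x).
With y = sum_k a_k x^k, matching x^k gives (k+2)(k+1) a_{k+2} = (k^2 - n^2) a_k = (k - 2)(k + 2) a_k. The right side vanishes at k = 2, so the series with the parity of 2 terminates at degree 2.
Standard normalization: leading coefficient of T_n is 2^(n-1), so a_2 = 2^1 = 2. Work downward with a_k = (k+1)(k+2) a_{k+2} / ((k - 2)(k + 2)):
  a_0 = (1)(2)(2) / ((0 - 2)(0 + 2)) = 4/(-4) = -1
Hence T_2(x) = 2 x^2 - 1.

T_2(x); series = 2 x^2 - 1
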